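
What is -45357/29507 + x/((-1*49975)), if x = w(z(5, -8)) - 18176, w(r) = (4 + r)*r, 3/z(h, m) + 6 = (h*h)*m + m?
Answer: -15849035662723/13506269207140 ≈ -1.1735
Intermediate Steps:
z(h, m) = 3/(-6 + m + m*h²) (z(h, m) = 3/(-6 + ((h*h)*m + m)) = 3/(-6 + (h²*m + m)) = 3/(-6 + (m*h² + m)) = 3/(-6 + (m + m*h²)) = 3/(-6 + m + m*h²))
w(r) = r*(4 + r)
x = -832390655/45796 (x = (3/(-6 - 8 - 8*5²))*(4 + 3/(-6 - 8 - 8*5²)) - 18176 = (3/(-6 - 8 - 8*25))*(4 + 3/(-6 - 8 - 8*25)) - 18176 = (3/(-6 - 8 - 200))*(4 + 3/(-6 - 8 - 200)) - 18176 = (3/(-214))*(4 + 3/(-214)) - 18176 = (3*(-1/214))*(4 + 3*(-1/214)) - 18176 = -3*(4 - 3/214)/214 - 18176 = -3/214*853/214 - 18176 = -2559/45796 - 18176 = -832390655/45796 ≈ -18176.)
-45357/29507 + x/((-1*49975)) = -45357/29507 - 832390655/(45796*((-1*49975))) = -45357*1/29507 - 832390655/45796/(-49975) = -45357/29507 - 832390655/45796*(-1/49975) = -45357/29507 + 166478131/457731020 = -15849035662723/13506269207140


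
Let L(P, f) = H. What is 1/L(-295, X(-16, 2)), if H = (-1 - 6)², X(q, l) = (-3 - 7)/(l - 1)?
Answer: 1/49 ≈ 0.020408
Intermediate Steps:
X(q, l) = -10/(-1 + l)
H = 49 (H = (-7)² = 49)
L(P, f) = 49
1/L(-295, X(-16, 2)) = 1/49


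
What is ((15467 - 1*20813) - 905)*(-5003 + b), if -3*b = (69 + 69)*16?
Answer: 35874489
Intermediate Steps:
b = -736 (b = -(69 + 69)*16/3 = -46*16 = -⅓*2208 = -736)
((15467 - 1*20813) - 905)*(-5003 + b) = ((15467 - 1*20813) - 905)*(-5003 - 736) = ((15467 - 20813) - 905)*(-5739) = (-5346 - 905)*(-5739) = -6251*(-5739) = 35874489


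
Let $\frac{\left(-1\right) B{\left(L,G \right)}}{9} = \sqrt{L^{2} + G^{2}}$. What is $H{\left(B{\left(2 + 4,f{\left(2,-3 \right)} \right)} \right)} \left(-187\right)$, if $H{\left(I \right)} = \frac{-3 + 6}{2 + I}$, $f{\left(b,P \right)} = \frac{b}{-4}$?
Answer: $\frac{4488}{11729} + \frac{10098 \sqrt{145}}{11729} \approx 10.75$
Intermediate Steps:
$f{\left(b,P \right)} = - \frac{b}{4}$ ($f{\left(b,P \right)} = b \left(- \frac{1}{4}\right) = - \frac{b}{4}$)
$B{\left(L,G \right)} = - 9 \sqrt{G^{2} + L^{2}}$ ($B{\left(L,G \right)} = - 9 \sqrt{L^{2} + G^{2}} = - 9 \sqrt{G^{2} + L^{2}}$)
$H{\left(I \right)} = \frac{3}{2 + I}$
$H{\left(B{\left(2 + 4,f{\left(2,-3 \right)} \right)} \right)} \left(-187\right) = \frac{3}{2 - 9 \sqrt{\left(\left(- \frac{1}{4}\right) 2\right)^{2} + \left(2 + 4\right)^{2}}} \left(-187\right) = \frac{3}{2 - 9 \sqrt{\left(- \frac{1}{2}\right)^{2} + 6^{2}}} \left(-187\right) = \frac{3}{2 - 9 \sqrt{\frac{1}{4} + 36}} \left(-187\right) = \frac{3}{2 - 9 \sqrt{\frac{145}{4}}} \left(-187\right) = \frac{3}{2 - 9 \frac{\sqrt{145}}{2}} \left(-187\right) = \frac{3}{2 - \frac{9 \sqrt{145}}{2}} \left(-187\right) = - \frac{561}{2 - \frac{9 \sqrt{145}}{2}}$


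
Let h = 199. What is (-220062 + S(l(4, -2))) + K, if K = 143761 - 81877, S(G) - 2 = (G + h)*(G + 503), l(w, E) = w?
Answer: -55255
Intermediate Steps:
S(G) = 2 + (199 + G)*(503 + G) (S(G) = 2 + (G + 199)*(G + 503) = 2 + (199 + G)*(503 + G))
K = 61884
(-220062 + S(l(4, -2))) + K = (-220062 + (100099 + 4² + 702*4)) + 61884 = (-220062 + (100099 + 16 + 2808)) + 61884 = (-220062 + 102923) + 61884 = -117139 + 61884 = -55255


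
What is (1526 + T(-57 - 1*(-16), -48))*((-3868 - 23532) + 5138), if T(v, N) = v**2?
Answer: -71394234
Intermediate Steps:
(1526 + T(-57 - 1*(-16), -48))*((-3868 - 23532) + 5138) = (1526 + (-57 - 1*(-16))**2)*((-3868 - 23532) + 5138) = (1526 + (-57 + 16)**2)*(-27400 + 5138) = (1526 + (-41)**2)*(-22262) = (1526 + 1681)*(-22262) = 3207*(-22262) = -71394234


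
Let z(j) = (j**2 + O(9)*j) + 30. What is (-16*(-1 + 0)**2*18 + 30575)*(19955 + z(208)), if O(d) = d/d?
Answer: 1921922159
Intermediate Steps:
O(d) = 1
z(j) = 30 + j + j**2 (z(j) = (j**2 + 1*j) + 30 = (j**2 + j) + 30 = (j + j**2) + 30 = 30 + j + j**2)
(-16*(-1 + 0)**2*18 + 30575)*(19955 + z(208)) = (-16*(-1 + 0)**2*18 + 30575)*(19955 + (30 + 208 + 208**2)) = (-16*(-1)**2*18 + 30575)*(19955 + (30 + 208 + 43264)) = (-16*1*18 + 30575)*(19955 + 43502) = (-16*18 + 30575)*63457 = (-288 + 30575)*63457 = 30287*63457 = 1921922159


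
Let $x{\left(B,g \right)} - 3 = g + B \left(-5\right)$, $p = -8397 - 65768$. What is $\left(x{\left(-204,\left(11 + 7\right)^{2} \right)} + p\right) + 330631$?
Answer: $257813$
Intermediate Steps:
$p = -74165$ ($p = -8397 - 65768 = -74165$)
$x{\left(B,g \right)} = 3 + g - 5 B$ ($x{\left(B,g \right)} = 3 + \left(g + B \left(-5\right)\right) = 3 - \left(- g + 5 B\right) = 3 + g - 5 B$)
$\left(x{\left(-204,\left(11 + 7\right)^{2} \right)} + p\right) + 330631 = \left(\left(3 + \left(11 + 7\right)^{2} - -1020\right) - 74165\right) + 330631 = \left(\left(3 + 18^{2} + 1020\right) - 74165\right) + 330631 = \left(\left(3 + 324 + 1020\right) - 74165\right) + 330631 = \left(1347 - 74165\right) + 330631 = -72818 + 330631 = 257813$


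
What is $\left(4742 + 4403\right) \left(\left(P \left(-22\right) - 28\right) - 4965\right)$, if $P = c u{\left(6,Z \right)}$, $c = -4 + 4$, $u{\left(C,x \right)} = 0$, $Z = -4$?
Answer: $-45660985$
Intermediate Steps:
$c = 0$
$P = 0$ ($P = 0 \cdot 0 = 0$)
$\left(4742 + 4403\right) \left(\left(P \left(-22\right) - 28\right) - 4965\right) = \left(4742 + 4403\right) \left(\left(0 \left(-22\right) - 28\right) - 4965\right) = 9145 \left(\left(0 - 28\right) - 4965\right) = 9145 \left(-28 - 4965\right) = 9145 \left(-4993\right) = -45660985$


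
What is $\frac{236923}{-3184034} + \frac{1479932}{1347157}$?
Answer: $\frac{627568761111}{612770527334} \approx 1.0241$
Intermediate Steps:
$\frac{236923}{-3184034} + \frac{1479932}{1347157} = 236923 \left(- \frac{1}{3184034}\right) + 1479932 \cdot \frac{1}{1347157} = - \frac{236923}{3184034} + \frac{1479932}{1347157} = \frac{627568761111}{612770527334}$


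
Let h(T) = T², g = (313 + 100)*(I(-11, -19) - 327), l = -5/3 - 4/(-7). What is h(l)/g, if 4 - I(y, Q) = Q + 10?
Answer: -529/57189762 ≈ -9.2499e-6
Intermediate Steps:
I(y, Q) = -6 - Q (I(y, Q) = 4 - (Q + 10) = 4 - (10 + Q) = 4 + (-10 - Q) = -6 - Q)
l = -23/21 (l = -5*⅓ - 4*(-⅐) = -5/3 + 4/7 = -23/21 ≈ -1.0952)
g = -129682 (g = (313 + 100)*((-6 - 1*(-19)) - 327) = 413*((-6 + 19) - 327) = 413*(13 - 327) = 413*(-314) = -129682)
h(l)/g = (-23/21)²/(-129682) = (529/441)*(-1/129682) = -529/57189762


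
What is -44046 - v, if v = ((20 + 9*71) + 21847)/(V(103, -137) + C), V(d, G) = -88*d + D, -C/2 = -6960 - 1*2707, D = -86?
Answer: -224293485/5092 ≈ -44048.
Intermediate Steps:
C = 19334 (C = -2*(-6960 - 1*2707) = -2*(-6960 - 2707) = -2*(-9667) = 19334)
V(d, G) = -86 - 88*d (V(d, G) = -88*d - 86 = -86 - 88*d)
v = 11253/5092 (v = ((20 + 9*71) + 21847)/((-86 - 88*103) + 19334) = ((20 + 639) + 21847)/((-86 - 9064) + 19334) = (659 + 21847)/(-9150 + 19334) = 22506/10184 = 22506*(1/10184) = 11253/5092 ≈ 2.2099)
-44046 - v = -44046 - 1*11253/5092 = -44046 - 11253/5092 = -224293485/5092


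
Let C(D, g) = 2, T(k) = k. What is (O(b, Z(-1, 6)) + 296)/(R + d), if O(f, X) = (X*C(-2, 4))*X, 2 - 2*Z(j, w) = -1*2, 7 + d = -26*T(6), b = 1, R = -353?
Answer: -76/129 ≈ -0.58915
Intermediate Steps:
d = -163 (d = -7 - 26*6 = -7 - 156 = -163)
Z(j, w) = 2 (Z(j, w) = 1 - (-1)*2/2 = 1 - 1/2*(-2) = 1 + 1 = 2)
O(f, X) = 2*X**2 (O(f, X) = (X*2)*X = (2*X)*X = 2*X**2)
(O(b, Z(-1, 6)) + 296)/(R + d) = (2*2**2 + 296)/(-353 - 163) = (2*4 + 296)/(-516) = (8 + 296)*(-1/516) = 304*(-1/516) = -76/129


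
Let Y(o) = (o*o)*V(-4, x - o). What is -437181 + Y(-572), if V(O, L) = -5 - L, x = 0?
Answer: -189222349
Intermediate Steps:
Y(o) = o²*(-5 + o) (Y(o) = (o*o)*(-5 - (0 - o)) = o²*(-5 - (-1)*o) = o²*(-5 + o))
-437181 + Y(-572) = -437181 + (-572)²*(-5 - 572) = -437181 + 327184*(-577) = -437181 - 188785168 = -189222349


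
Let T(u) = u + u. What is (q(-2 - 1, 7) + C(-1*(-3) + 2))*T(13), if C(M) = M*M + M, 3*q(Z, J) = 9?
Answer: 858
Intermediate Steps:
q(Z, J) = 3 (q(Z, J) = (⅓)*9 = 3)
T(u) = 2*u
C(M) = M + M² (C(M) = M² + M = M + M²)
(q(-2 - 1, 7) + C(-1*(-3) + 2))*T(13) = (3 + (-1*(-3) + 2)*(1 + (-1*(-3) + 2)))*(2*13) = (3 + (3 + 2)*(1 + (3 + 2)))*26 = (3 + 5*(1 + 5))*26 = (3 + 5*6)*26 = (3 + 30)*26 = 33*26 = 858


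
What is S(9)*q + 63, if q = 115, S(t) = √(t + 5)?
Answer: 63 + 115*√14 ≈ 493.29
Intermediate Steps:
S(t) = √(5 + t)
S(9)*q + 63 = √(5 + 9)*115 + 63 = √14*115 + 63 = 115*√14 + 63 = 63 + 115*√14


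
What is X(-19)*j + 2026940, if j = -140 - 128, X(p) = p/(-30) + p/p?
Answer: 30397534/15 ≈ 2.0265e+6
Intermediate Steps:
X(p) = 1 - p/30 (X(p) = p*(-1/30) + 1 = -p/30 + 1 = 1 - p/30)
j = -268
X(-19)*j + 2026940 = (1 - 1/30*(-19))*(-268) + 2026940 = (1 + 19/30)*(-268) + 2026940 = (49/30)*(-268) + 2026940 = -6566/15 + 2026940 = 30397534/15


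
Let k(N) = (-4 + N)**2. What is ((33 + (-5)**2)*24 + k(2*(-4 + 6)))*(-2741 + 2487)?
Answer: -353568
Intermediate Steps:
((33 + (-5)**2)*24 + k(2*(-4 + 6)))*(-2741 + 2487) = ((33 + (-5)**2)*24 + (-4 + 2*(-4 + 6))**2)*(-2741 + 2487) = ((33 + 25)*24 + (-4 + 2*2)**2)*(-254) = (58*24 + (-4 + 4)**2)*(-254) = (1392 + 0**2)*(-254) = (1392 + 0)*(-254) = 1392*(-254) = -353568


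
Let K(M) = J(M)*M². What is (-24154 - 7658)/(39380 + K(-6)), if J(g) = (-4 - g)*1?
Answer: -7953/9863 ≈ -0.80635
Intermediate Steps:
J(g) = -4 - g
K(M) = M²*(-4 - M) (K(M) = (-4 - M)*M² = M²*(-4 - M))
(-24154 - 7658)/(39380 + K(-6)) = (-24154 - 7658)/(39380 + (-6)²*(-4 - 1*(-6))) = -31812/(39380 + 36*(-4 + 6)) = -31812/(39380 + 36*2) = -31812/(39380 + 72) = -31812/39452 = -31812*1/39452 = -7953/9863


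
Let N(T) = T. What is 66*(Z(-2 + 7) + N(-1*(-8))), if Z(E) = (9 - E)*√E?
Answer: 528 + 264*√5 ≈ 1118.3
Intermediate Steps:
Z(E) = √E*(9 - E)
66*(Z(-2 + 7) + N(-1*(-8))) = 66*(√(-2 + 7)*(9 - (-2 + 7)) - 1*(-8)) = 66*(√5*(9 - 1*5) + 8) = 66*(√5*(9 - 5) + 8) = 66*(√5*4 + 8) = 66*(4*√5 + 8) = 66*(8 + 4*√5) = 528 + 264*√5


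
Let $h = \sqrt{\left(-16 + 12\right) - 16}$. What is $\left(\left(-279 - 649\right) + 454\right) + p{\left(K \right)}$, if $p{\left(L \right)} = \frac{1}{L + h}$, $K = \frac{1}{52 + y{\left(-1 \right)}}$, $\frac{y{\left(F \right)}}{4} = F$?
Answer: $\frac{6 \left(- 7584 \sqrt{5} + 71 i\right)}{- i + 96 \sqrt{5}} \approx -474.0 - 0.2236 i$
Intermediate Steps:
$y{\left(F \right)} = 4 F$
$h = 2 i \sqrt{5}$ ($h = \sqrt{-4 - 16} = \sqrt{-20} = 2 i \sqrt{5} \approx 4.4721 i$)
$K = \frac{1}{48}$ ($K = \frac{1}{52 + 4 \left(-1\right)} = \frac{1}{52 - 4} = \frac{1}{48} \approx 0.020833$)
$p{\left(L \right)} = \frac{1}{L + 2 i \sqrt{5}}$
$\left(\left(-279 - 649\right) + 454\right) + p{\left(K \right)} = \left(\left(-279 - 649\right) + 454\right) + \frac{1}{\frac{1}{48} + 2 i \sqrt{5}} = \left(-928 + 454\right) + \frac{1}{\frac{1}{48} + 2 i \sqrt{5}} = -474 + \frac{1}{\frac{1}{48} + 2 i \sqrt{5}}$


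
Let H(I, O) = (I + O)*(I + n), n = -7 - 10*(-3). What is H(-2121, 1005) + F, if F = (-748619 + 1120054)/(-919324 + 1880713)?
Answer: 2250965811587/961389 ≈ 2.3414e+6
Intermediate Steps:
n = 23 (n = -7 + 30 = 23)
H(I, O) = (23 + I)*(I + O) (H(I, O) = (I + O)*(I + 23) = (I + O)*(23 + I) = (23 + I)*(I + O))
F = 371435/961389 ≈ 0.38635
H(-2121, 1005) + F = ((-2121)² + 23*(-2121) + 23*1005 - 2121*1005) + 371435/961389 = (4498641 - 48783 + 23115 - 2131605) + 371435/961389 = 2341368 + 371435/961389 = 2250965811587/961389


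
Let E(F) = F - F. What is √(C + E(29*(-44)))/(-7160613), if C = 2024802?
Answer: -√224978/2386871 ≈ -0.00019872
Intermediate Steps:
E(F) = 0
√(C + E(29*(-44)))/(-7160613) = √(2024802 + 0)/(-7160613) = √2024802*(-1/7160613) = (3*√224978)*(-1/7160613) = -√224978/2386871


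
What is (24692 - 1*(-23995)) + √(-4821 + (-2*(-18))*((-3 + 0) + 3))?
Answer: 48687 + I*√4821 ≈ 48687.0 + 69.433*I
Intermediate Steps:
(24692 - 1*(-23995)) + √(-4821 + (-2*(-18))*((-3 + 0) + 3)) = (24692 + 23995) + √(-4821 + 36*(-3 + 3)) = 48687 + √(-4821 + 36*0) = 48687 + √(-4821 + 0) = 48687 + √(-4821) = 48687 + I*√4821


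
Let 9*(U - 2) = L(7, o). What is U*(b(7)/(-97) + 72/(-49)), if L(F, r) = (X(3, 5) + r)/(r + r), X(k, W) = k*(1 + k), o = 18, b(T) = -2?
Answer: -389059/128331 ≈ -3.0317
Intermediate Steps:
L(F, r) = (12 + r)/(2*r) (L(F, r) = (3*(1 + 3) + r)/(r + r) = (3*4 + r)/((2*r)) = (12 + r)*(1/(2*r)) = (12 + r)/(2*r))
U = 113/54 (U = 2 + ((1/2)*(12 + 18)/18)/9 = 2 + ((1/2)*(1/18)*30)/9 = 2 + (1/9)*(5/6) = 2 + 5/54 = 113/54 ≈ 2.0926)
U*(b(7)/(-97) + 72/(-49)) = 113*(-2/(-97) + 72/(-49))/54 = 113*(-2*(-1/97) + 72*(-1/49))/54 = 113*(2/97 - 72/49)/54 = (113/54)*(-6886/4753) = -389059/128331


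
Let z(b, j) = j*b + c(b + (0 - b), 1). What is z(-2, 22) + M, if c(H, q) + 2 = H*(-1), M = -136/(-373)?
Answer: -17022/373 ≈ -45.635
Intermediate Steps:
M = 136/373 (M = -136*(-1/373) = 136/373 ≈ 0.36461)
c(H, q) = -2 - H (c(H, q) = -2 + H*(-1) = -2 - H)
z(b, j) = -2 + b*j (z(b, j) = j*b + (-2 - (b + (0 - b))) = b*j + (-2 - (b - b)) = b*j + (-2 - 1*0) = b*j + (-2 + 0) = b*j - 2 = -2 + b*j)
z(-2, 22) + M = (-2 - 2*22) + 136/373 = (-2 - 44) + 136/373 = -46 + 136/373 = -17022/373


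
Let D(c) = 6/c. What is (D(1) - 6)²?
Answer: 0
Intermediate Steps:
(D(1) - 6)² = (6/1 - 6)² = (6*1 - 6)² = (6 - 6)² = 0² = 0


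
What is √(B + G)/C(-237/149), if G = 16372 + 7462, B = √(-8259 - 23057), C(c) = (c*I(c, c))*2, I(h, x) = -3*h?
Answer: -22201*√(23834 + 2*I*√7829)/337014 ≈ -10.17 - 0.037755*I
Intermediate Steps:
C(c) = -6*c² (C(c) = (c*(-3*c))*2 = -3*c²*2 = -6*c²)
B = 2*I*√7829 (B = √(-31316) = 2*I*√7829 ≈ 176.96*I)
G = 23834
√(B + G)/C(-237/149) = √(2*I*√7829 + 23834)/((-6*(-237/149)²)) = √(23834 + 2*I*√7829)/((-6*(-237*1/149)²)) = √(23834 + 2*I*√7829)/((-6*(-237/149)²)) = √(23834 + 2*I*√7829)/((-6*56169/22201)) = √(23834 + 2*I*√7829)/(-337014/22201) = √(23834 + 2*I*√7829)*(-22201/337014) = -22201*√(23834 + 2*I*√7829)/337014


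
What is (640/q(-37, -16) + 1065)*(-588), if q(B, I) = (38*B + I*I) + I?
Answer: -364898100/583 ≈ -6.2590e+5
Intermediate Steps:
q(B, I) = I + I² + 38*B (q(B, I) = (38*B + I²) + I = (I² + 38*B) + I = I + I² + 38*B)
(640/q(-37, -16) + 1065)*(-588) = (640/(-16 + (-16)² + 38*(-37)) + 1065)*(-588) = (640/(-16 + 256 - 1406) + 1065)*(-588) = (640/(-1166) + 1065)*(-588) = (640*(-1/1166) + 1065)*(-588) = (-320/583 + 1065)*(-588) = (620575/583)*(-588) = -364898100/583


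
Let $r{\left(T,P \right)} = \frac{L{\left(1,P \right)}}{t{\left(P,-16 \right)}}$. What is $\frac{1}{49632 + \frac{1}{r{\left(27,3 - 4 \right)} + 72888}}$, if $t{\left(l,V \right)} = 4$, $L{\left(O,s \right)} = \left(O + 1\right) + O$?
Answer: $\frac{291555}{14470457764} \approx 2.0148 \cdot 10^{-5}$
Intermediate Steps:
$L{\left(O,s \right)} = 1 + 2 O$ ($L{\left(O,s \right)} = \left(1 + O\right) + O = 1 + 2 O$)
$r{\left(T,P \right)} = \frac{3}{4}$ ($r{\left(T,P \right)} = \frac{1 + 2 \cdot 1}{4} = \left(1 + 2\right) \frac{1}{4} = 3 \cdot \frac{1}{4} = \frac{3}{4}$)
$\frac{1}{49632 + \frac{1}{r{\left(27,3 - 4 \right)} + 72888}} = \frac{1}{49632 + \frac{1}{\frac{3}{4} + 72888}} = \frac{1}{49632 + \frac{1}{\frac{291555}{4}}} = \frac{1}{49632 + \frac{4}{291555}} = \frac{1}{\frac{14470457764}{291555}} = \frac{291555}{14470457764}$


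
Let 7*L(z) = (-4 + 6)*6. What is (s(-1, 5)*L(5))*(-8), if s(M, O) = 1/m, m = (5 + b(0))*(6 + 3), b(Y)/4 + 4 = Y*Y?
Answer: 32/231 ≈ 0.13853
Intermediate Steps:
b(Y) = -16 + 4*Y² (b(Y) = -16 + 4*(Y*Y) = -16 + 4*Y²)
L(z) = 12/7 (L(z) = ((-4 + 6)*6)/7 = (2*6)/7 = (⅐)*12 = 12/7)
m = -99 (m = (5 + (-16 + 4*0²))*(6 + 3) = (5 + (-16 + 4*0))*9 = (5 + (-16 + 0))*9 = (5 - 16)*9 = -11*9 = -99)
s(M, O) = -1/99 (s(M, O) = 1/(-99) = -1/99)
(s(-1, 5)*L(5))*(-8) = -1/99*12/7*(-8) = -4/231*(-8) = 32/231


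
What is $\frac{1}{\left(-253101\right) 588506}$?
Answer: $- \frac{1}{148951457106} \approx -6.7136 \cdot 10^{-12}$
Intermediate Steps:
$\frac{1}{\left(-253101\right) 588506} = \left(- \frac{1}{253101}\right) \frac{1}{588506} = - \frac{1}{148951457106}$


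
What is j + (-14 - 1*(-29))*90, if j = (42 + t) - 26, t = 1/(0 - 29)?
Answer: 39613/29 ≈ 1366.0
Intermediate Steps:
t = -1/29 (t = 1/(-29) = -1/29 ≈ -0.034483)
j = 463/29 (j = (42 - 1/29) - 26 = 1217/29 - 26 = 463/29 ≈ 15.966)
j + (-14 - 1*(-29))*90 = 463/29 + (-14 - 1*(-29))*90 = 463/29 + (-14 + 29)*90 = 463/29 + 15*90 = 463/29 + 1350 = 39613/29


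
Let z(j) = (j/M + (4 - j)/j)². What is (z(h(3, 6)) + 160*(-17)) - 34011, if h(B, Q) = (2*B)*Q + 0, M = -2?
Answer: -2946311/81 ≈ -36374.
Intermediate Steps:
h(B, Q) = 2*B*Q (h(B, Q) = 2*B*Q + 0 = 2*B*Q)
z(j) = (-j/2 + (4 - j)/j)² (z(j) = (j/(-2) + (4 - j)/j)² = (j*(-½) + (4 - j)/j)² = (-j/2 + (4 - j)/j)²)
(z(h(3, 6)) + 160*(-17)) - 34011 = ((-8 + (2*3*6)² + 2*(2*3*6))²/(4*(2*3*6)²) + 160*(-17)) - 34011 = ((¼)*(-8 + 36² + 2*36)²/36² - 2720) - 34011 = ((¼)*(1/1296)*(-8 + 1296 + 72)² - 2720) - 34011 = ((¼)*(1/1296)*1360² - 2720) - 34011 = ((¼)*(1/1296)*1849600 - 2720) - 34011 = (28900/81 - 2720) - 34011 = -191420/81 - 34011 = -2946311/81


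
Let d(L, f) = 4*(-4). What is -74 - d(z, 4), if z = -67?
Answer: -58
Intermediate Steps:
d(L, f) = -16
-74 - d(z, 4) = -74 - 1*(-16) = -74 + 16 = -58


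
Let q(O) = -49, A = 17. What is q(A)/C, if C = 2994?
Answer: -49/2994 ≈ -0.016366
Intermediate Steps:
q(A)/C = -49/2994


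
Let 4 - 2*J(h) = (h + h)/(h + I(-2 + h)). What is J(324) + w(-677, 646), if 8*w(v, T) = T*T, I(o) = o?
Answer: 33699235/646 ≈ 52166.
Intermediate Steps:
J(h) = 2 - h/(-2 + 2*h) (J(h) = 2 - (h + h)/(2*(h + (-2 + h))) = 2 - 2*h/(2*(-2 + 2*h)) = 2 - h/(-2 + 2*h))
w(v, T) = T²/8 (w(v, T) = (T*T)/8 = T²/8)
J(324) + w(-677, 646) = (-4 + 3*324)/(2*(-1 + 324)) + (⅛)*646² = (½)*(-4 + 972)/323 + (⅛)*417316 = (½)*(1/323)*968 + 104329/2 = 484/323 + 104329/2 = 33699235/646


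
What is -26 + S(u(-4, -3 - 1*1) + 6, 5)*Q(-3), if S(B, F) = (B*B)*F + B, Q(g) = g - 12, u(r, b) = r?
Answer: -356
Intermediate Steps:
Q(g) = -12 + g
S(B, F) = B + F*B² (S(B, F) = B²*F + B = F*B² + B = B + F*B²)
-26 + S(u(-4, -3 - 1*1) + 6, 5)*Q(-3) = -26 + ((-4 + 6)*(1 + (-4 + 6)*5))*(-12 - 3) = -26 + (2*(1 + 2*5))*(-15) = -26 + (2*(1 + 10))*(-15) = -26 + (2*11)*(-15) = -26 + 22*(-15) = -26 - 330 = -356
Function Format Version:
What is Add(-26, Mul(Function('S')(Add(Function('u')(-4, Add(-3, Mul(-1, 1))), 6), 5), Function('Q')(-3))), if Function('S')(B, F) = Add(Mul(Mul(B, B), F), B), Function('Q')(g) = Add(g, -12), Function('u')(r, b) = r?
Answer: -356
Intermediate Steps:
Function('Q')(g) = Add(-12, g)
Function('S')(B, F) = Add(B, Mul(F, Pow(B, 2))) (Function('S')(B, F) = Add(Mul(Pow(B, 2), F), B) = Add(Mul(F, Pow(B, 2)), B) = Add(B, Mul(F, Pow(B, 2))))
Add(-26, Mul(Function('S')(Add(Function('u')(-4, Add(-3, Mul(-1, 1))), 6), 5), Function('Q')(-3))) = Add(-26, Mul(Mul(Add(-4, 6), Add(1, Mul(Add(-4, 6), 5))), Add(-12, -3))) = Add(-26, Mul(Mul(2, Add(1, Mul(2, 5))), -15)) = Add(-26, Mul(Mul(2, Add(1, 10)), -15)) = Add(-26, Mul(Mul(2, 11), -15)) = Add(-26, Mul(22, -15)) = Add(-26, -330) = -356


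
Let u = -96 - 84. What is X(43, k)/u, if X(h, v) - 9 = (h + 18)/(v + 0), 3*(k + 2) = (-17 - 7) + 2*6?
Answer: 7/1080 ≈ 0.0064815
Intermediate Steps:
k = -6 (k = -2 + ((-17 - 7) + 2*6)/3 = -2 + (-24 + 12)/3 = -2 + (1/3)*(-12) = -2 - 4 = -6)
X(h, v) = 9 + (18 + h)/v (X(h, v) = 9 + (h + 18)/(v + 0) = 9 + (18 + h)/v)
u = -180
X(43, k)/u = ((18 + 43 + 9*(-6))/(-6))/(-180) = -(-1)*(18 + 43 - 54)/1080 = -(-1)*7/1080 = -1/180*(-7/6) = 7/1080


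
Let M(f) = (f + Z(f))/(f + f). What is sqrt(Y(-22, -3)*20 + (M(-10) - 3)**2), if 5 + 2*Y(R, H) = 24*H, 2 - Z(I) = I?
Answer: I*sqrt(76039)/10 ≈ 27.575*I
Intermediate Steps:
Z(I) = 2 - I
Y(R, H) = -5/2 + 12*H (Y(R, H) = -5/2 + (24*H)/2 = -5/2 + 12*H)
M(f) = 1/f (M(f) = (f + (2 - f))/(f + f) = 2/((2*f)) = 2*(1/(2*f)) = 1/f)
sqrt(Y(-22, -3)*20 + (M(-10) - 3)**2) = sqrt((-5/2 + 12*(-3))*20 + (1/(-10) - 3)**2) = sqrt((-5/2 - 36)*20 + (-1/10 - 3)**2) = sqrt(-77/2*20 + (-31/10)**2) = sqrt(-770 + 961/100) = sqrt(-76039/100) = I*sqrt(76039)/10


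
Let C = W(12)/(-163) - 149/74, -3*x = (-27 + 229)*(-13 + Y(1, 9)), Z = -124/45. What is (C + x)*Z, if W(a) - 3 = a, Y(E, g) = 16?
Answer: 152639102/271395 ≈ 562.42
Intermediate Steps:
Z = -124/45 (Z = -124*1/45 = -124/45 ≈ -2.7556)
W(a) = 3 + a
x = -202 (x = -(-27 + 229)*(-13 + 16)/3 = -202*3/3 = -⅓*606 = -202)
C = -25397/12062 (C = (3 + 12)/(-163) - 149/74 = 15*(-1/163) - 149*1/74 = -15/163 - 149/74 = -25397/12062 ≈ -2.1055)
(C + x)*Z = (-25397/12062 - 202)*(-124/45) = -2461921/12062*(-124/45) = 152639102/271395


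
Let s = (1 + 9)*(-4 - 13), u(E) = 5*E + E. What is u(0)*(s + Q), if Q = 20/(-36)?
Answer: 0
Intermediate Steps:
u(E) = 6*E
Q = -5/9 (Q = 20*(-1/36) = -5/9 ≈ -0.55556)
s = -170 (s = 10*(-17) = -170)
u(0)*(s + Q) = (6*0)*(-170 - 5/9) = 0*(-1535/9) = 0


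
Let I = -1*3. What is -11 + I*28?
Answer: -95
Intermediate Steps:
I = -3
-11 + I*28 = -11 - 3*28 = -11 - 84 = -95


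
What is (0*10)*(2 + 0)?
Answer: 0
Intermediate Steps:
(0*10)*(2 + 0) = 0*2 = 0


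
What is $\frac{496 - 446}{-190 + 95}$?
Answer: $- \frac{10}{19} \approx -0.52632$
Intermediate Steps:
$\frac{496 - 446}{-190 + 95} = \frac{50}{-95} = 50 \left(- \frac{1}{95}\right) = - \frac{10}{19}$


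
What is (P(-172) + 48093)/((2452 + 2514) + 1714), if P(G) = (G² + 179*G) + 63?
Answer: 5869/835 ≈ 7.0287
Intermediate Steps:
P(G) = 63 + G² + 179*G
(P(-172) + 48093)/((2452 + 2514) + 1714) = ((63 + (-172)² + 179*(-172)) + 48093)/((2452 + 2514) + 1714) = ((63 + 29584 - 30788) + 48093)/(4966 + 1714) = (-1141 + 48093)/6680 = 46952*(1/6680) = 5869/835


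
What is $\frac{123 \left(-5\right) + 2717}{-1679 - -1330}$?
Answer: $- \frac{2102}{349} \approx -6.0229$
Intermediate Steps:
$\frac{123 \left(-5\right) + 2717}{-1679 - -1330} = \frac{-615 + 2717}{-1679 + 1330} = \frac{2102}{-349} = 2102 \left(- \frac{1}{349}\right) = - \frac{2102}{349}$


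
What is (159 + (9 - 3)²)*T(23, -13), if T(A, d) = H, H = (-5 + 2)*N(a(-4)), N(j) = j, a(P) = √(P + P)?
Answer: -1170*I*√2 ≈ -1654.6*I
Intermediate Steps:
a(P) = √2*√P (a(P) = √(2*P) = √2*√P)
H = -6*I*√2 (H = (-5 + 2)*(√2*√(-4)) = -3*√2*2*I = -6*I*√2 ≈ -8.4853*I)
T(A, d) = -6*I*√2
(159 + (9 - 3)²)*T(23, -13) = (159 + (9 - 3)²)*(-6*I*√2) = (159 + 6²)*(-6*I*√2) = (159 + 36)*(-6*I*√2) = 195*(-6*I*√2) = -1170*I*√2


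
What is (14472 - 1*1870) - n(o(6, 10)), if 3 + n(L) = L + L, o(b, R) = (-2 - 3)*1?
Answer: 12615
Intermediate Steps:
o(b, R) = -5 (o(b, R) = -5*1 = -5)
n(L) = -3 + 2*L (n(L) = -3 + (L + L) = -3 + 2*L)
(14472 - 1*1870) - n(o(6, 10)) = (14472 - 1*1870) - (-3 + 2*(-5)) = (14472 - 1870) - (-3 - 10) = 12602 - 1*(-13) = 12602 + 13 = 12615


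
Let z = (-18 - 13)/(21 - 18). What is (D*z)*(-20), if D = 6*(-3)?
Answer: -3720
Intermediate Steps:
D = -18
z = -31/3 ≈ -10.333
(D*z)*(-20) = -18*(-31/3)*(-20) = 186*(-20) = -3720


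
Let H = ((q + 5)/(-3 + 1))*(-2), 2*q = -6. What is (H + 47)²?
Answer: 2401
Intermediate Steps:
q = -3 (q = (½)*(-6) = -3)
H = 2 (H = ((-3 + 5)/(-3 + 1))*(-2) = (2/(-2))*(-2) = (2*(-½))*(-2) = -1*(-2) = 2)
(H + 47)² = (2 + 47)² = 49² = 2401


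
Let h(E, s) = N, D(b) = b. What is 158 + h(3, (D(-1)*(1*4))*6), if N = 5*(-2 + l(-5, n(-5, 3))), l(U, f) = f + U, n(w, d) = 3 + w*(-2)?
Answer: 188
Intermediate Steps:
n(w, d) = 3 - 2*w
l(U, f) = U + f
N = 30 (N = 5*(-2 + (-5 + (3 - 2*(-5)))) = 5*(-2 + (-5 + (3 + 10))) = 5*(-2 + (-5 + 13)) = 5*(-2 + 8) = 5*6 = 30)
h(E, s) = 30
158 + h(3, (D(-1)*(1*4))*6) = 158 + 30 = 188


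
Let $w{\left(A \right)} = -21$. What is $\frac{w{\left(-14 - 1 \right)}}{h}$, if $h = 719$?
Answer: $- \frac{21}{719} \approx -0.029207$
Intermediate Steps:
$\frac{w{\left(-14 - 1 \right)}}{h} = - \frac{21}{719}$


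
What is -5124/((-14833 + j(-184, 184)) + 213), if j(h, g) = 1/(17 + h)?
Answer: 285236/813847 ≈ 0.35048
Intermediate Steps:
-5124/((-14833 + j(-184, 184)) + 213) = -5124/((-14833 + 1/(17 - 184)) + 213) = -5124/((-14833 + 1/(-167)) + 213) = -5124/((-14833 - 1/167) + 213) = -5124/(-2477112/167 + 213) = -5124/(-2441541/167) = -5124*(-167/2441541) = 285236/813847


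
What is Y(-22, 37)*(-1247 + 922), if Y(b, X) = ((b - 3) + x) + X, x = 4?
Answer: -5200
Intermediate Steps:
Y(b, X) = 1 + X + b (Y(b, X) = ((b - 3) + 4) + X = ((-3 + b) + 4) + X = (1 + b) + X = 1 + X + b)
Y(-22, 37)*(-1247 + 922) = (1 + 37 - 22)*(-1247 + 922) = 16*(-325) = -5200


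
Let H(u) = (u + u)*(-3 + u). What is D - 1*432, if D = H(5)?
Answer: -412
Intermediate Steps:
H(u) = 2*u*(-3 + u) (H(u) = (2*u)*(-3 + u) = 2*u*(-3 + u))
D = 20 (D = 2*5*(-3 + 5) = 2*5*2 = 20)
D - 1*432 = 20 - 1*432 = 20 - 432 = -412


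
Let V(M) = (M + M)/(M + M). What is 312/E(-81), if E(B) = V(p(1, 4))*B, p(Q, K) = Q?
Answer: -104/27 ≈ -3.8519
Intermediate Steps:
V(M) = 1 (V(M) = (2*M)/((2*M)) = (2*M)*(1/(2*M)) = 1)
E(B) = B (E(B) = 1*B = B)
312/E(-81) = 312/(-81) = 312*(-1/81) = -104/27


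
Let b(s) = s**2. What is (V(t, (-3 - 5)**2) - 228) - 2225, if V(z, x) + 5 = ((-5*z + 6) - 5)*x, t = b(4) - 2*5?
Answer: -4314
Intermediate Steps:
t = 6 (t = 4**2 - 2*5 = 16 - 10 = 6)
V(z, x) = -5 + x*(1 - 5*z) (V(z, x) = -5 + ((-5*z + 6) - 5)*x = -5 + ((6 - 5*z) - 5)*x = -5 + (1 - 5*z)*x = -5 + x*(1 - 5*z))
(V(t, (-3 - 5)**2) - 228) - 2225 = ((-5 + (-3 - 5)**2 - 5*(-3 - 5)**2*6) - 228) - 2225 = ((-5 + (-8)**2 - 5*(-8)**2*6) - 228) - 2225 = ((-5 + 64 - 5*64*6) - 228) - 2225 = ((-5 + 64 - 1920) - 228) - 2225 = (-1861 - 228) - 2225 = -2089 - 2225 = -4314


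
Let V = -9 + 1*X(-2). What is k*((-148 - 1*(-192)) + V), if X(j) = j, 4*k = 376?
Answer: 3102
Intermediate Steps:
k = 94 (k = (1/4)*376 = 94)
V = -11 (V = -9 + 1*(-2) = -9 - 2 = -11)
k*((-148 - 1*(-192)) + V) = 94*((-148 - 1*(-192)) - 11) = 94*((-148 + 192) - 11) = 94*(44 - 11) = 94*33 = 3102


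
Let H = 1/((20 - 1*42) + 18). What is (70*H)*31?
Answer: -1085/2 ≈ -542.50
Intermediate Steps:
H = -¼ (H = 1/((20 - 42) + 18) = 1/(-22 + 18) = 1/(-4) = -¼ ≈ -0.25000)
(70*H)*31 = (70*(-¼))*31 = -35/2*31 = -1085/2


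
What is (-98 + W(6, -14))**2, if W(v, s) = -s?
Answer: 7056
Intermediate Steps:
(-98 + W(6, -14))**2 = (-98 - 1*(-14))**2 = (-98 + 14)**2 = (-84)**2 = 7056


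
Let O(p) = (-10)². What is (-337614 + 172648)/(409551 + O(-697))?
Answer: -164966/409651 ≈ -0.40270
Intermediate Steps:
O(p) = 100
(-337614 + 172648)/(409551 + O(-697)) = (-337614 + 172648)/(409551 + 100) = -164966/409651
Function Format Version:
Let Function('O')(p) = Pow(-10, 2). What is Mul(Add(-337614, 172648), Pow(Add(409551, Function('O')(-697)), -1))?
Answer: Rational(-164966, 409651) ≈ -0.40270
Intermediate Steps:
Function('O')(p) = 100
Mul(Add(-337614, 172648), Pow(Add(409551, Function('O')(-697)), -1)) = Mul(Add(-337614, 172648), Pow(Add(409551, 100), -1)) = Mul(-164966, Pow(409651, -1)) = Mul(-164966, Rational(1, 409651)) = Rational(-164966, 409651)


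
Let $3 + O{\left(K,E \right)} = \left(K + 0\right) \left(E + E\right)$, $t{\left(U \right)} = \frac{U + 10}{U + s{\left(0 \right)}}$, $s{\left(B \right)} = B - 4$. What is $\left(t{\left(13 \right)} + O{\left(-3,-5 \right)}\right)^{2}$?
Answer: $\frac{70756}{81} \approx 873.53$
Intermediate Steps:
$s{\left(B \right)} = -4 + B$ ($s{\left(B \right)} = B - 4 = -4 + B$)
$t{\left(U \right)} = \frac{10 + U}{-4 + U}$ ($t{\left(U \right)} = \frac{U + 10}{U + \left(-4 + 0\right)} = \frac{10 + U}{U - 4} = \frac{10 + U}{-4 + U}$)
$O{\left(K,E \right)} = -3 + 2 E K$ ($O{\left(K,E \right)} = -3 + \left(K + 0\right) \left(E + E\right) = -3 + K 2 E = -3 + 2 E K$)
$\left(t{\left(13 \right)} + O{\left(-3,-5 \right)}\right)^{2} = \left(\frac{10 + 13}{-4 + 13} - \left(3 + 10 \left(-3\right)\right)\right)^{2} = \left(\frac{1}{9} \cdot 23 + \left(-3 + 30\right)\right)^{2} = \left(\frac{1}{9} \cdot 23 + 27\right)^{2} = \left(\frac{23}{9} + 27\right)^{2} = \left(\frac{266}{9}\right)^{2} = \frac{70756}{81}$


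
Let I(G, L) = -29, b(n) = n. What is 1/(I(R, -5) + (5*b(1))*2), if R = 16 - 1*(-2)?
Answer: -1/19 ≈ -0.052632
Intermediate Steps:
R = 18 (R = 16 + 2 = 18)
1/(I(R, -5) + (5*b(1))*2) = 1/(-29 + (5*1)*2) = 1/(-29 + 5*2) = 1/(-29 + 10) = 1/(-19) = -1/19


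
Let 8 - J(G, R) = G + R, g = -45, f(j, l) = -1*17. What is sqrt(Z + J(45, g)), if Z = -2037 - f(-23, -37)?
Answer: 2*I*sqrt(503) ≈ 44.855*I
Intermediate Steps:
f(j, l) = -17
J(G, R) = 8 - G - R (J(G, R) = 8 - (G + R) = 8 + (-G - R) = 8 - G - R)
Z = -2020 (Z = -2037 - 1*(-17) = -2037 + 17 = -2020)
sqrt(Z + J(45, g)) = sqrt(-2020 + (8 - 1*45 - 1*(-45))) = sqrt(-2020 + (8 - 45 + 45)) = sqrt(-2020 + 8) = sqrt(-2012) = 2*I*sqrt(503)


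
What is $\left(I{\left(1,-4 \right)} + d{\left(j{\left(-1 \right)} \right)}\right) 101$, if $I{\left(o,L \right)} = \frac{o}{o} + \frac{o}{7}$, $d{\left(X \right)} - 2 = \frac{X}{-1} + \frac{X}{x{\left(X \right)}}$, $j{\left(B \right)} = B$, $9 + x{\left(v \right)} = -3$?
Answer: $\frac{35855}{84} \approx 426.85$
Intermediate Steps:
$x{\left(v \right)} = -12$ ($x{\left(v \right)} = -9 - 3 = -12$)
$d{\left(X \right)} = 2 - \frac{13 X}{12}$ ($d{\left(X \right)} = 2 + \left(\frac{X}{-1} + \frac{X}{-12}\right) = 2 + \left(X \left(-1\right) + X \left(- \frac{1}{12}\right)\right) = 2 - \frac{13 X}{12}$)
$I{\left(o,L \right)} = 1 + \frac{o}{7}$ ($I{\left(o,L \right)} = 1 + o \frac{1}{7} = 1 + \frac{o}{7}$)
$\left(I{\left(1,-4 \right)} + d{\left(j{\left(-1 \right)} \right)}\right) 101 = \left(\left(1 + \frac{1}{7} \cdot 1\right) + \left(2 - - \frac{13}{12}\right)\right) 101 = \left(\left(1 + \frac{1}{7}\right) + \left(2 + \frac{13}{12}\right)\right) 101 = \left(\frac{8}{7} + \frac{37}{12}\right) 101 = \frac{355}{84} \cdot 101 = \frac{35855}{84}$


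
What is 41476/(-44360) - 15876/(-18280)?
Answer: -168506/2534065 ≈ -0.066496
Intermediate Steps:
41476/(-44360) - 15876/(-18280) = 41476*(-1/44360) - 15876*(-1/18280) = -10369/11090 + 3969/4570 = -168506/2534065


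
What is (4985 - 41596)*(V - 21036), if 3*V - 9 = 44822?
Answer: 669139247/3 ≈ 2.2305e+8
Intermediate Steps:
V = 44831/3 (V = 3 + (1/3)*44822 = 3 + 44822/3 = 44831/3 ≈ 14944.)
(4985 - 41596)*(V - 21036) = (4985 - 41596)*(44831/3 - 21036) = -36611*(-18277/3) = 669139247/3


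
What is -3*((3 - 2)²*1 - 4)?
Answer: 9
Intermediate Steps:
-3*((3 - 2)²*1 - 4) = -3*(1²*1 - 4) = -3*(1*1 - 4) = -3*(1 - 4) = -3*(-3) = 9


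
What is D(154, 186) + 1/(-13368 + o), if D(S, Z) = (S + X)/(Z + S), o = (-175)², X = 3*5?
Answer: 2916773/5867380 ≈ 0.49712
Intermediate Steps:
X = 15
o = 30625
D(S, Z) = (15 + S)/(S + Z) (D(S, Z) = (S + 15)/(Z + S) = (15 + S)/(S + Z))
D(154, 186) + 1/(-13368 + o) = (15 + 154)/(154 + 186) + 1/(-13368 + 30625) = 169/340 + 1/17257 = 2916773/5867380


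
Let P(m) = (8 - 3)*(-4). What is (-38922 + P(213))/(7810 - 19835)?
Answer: 38942/12025 ≈ 3.2384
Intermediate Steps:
P(m) = -20 (P(m) = 5*(-4) = -20)
(-38922 + P(213))/(7810 - 19835) = (-38922 - 20)/(7810 - 19835) = -38942/(-12025) = -38942*(-1/12025) = 38942/12025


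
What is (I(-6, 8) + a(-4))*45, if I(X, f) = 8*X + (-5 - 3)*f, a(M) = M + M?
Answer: -5400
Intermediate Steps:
a(M) = 2*M
I(X, f) = -8*f + 8*X (I(X, f) = 8*X - 8*f = -8*f + 8*X)
(I(-6, 8) + a(-4))*45 = ((-8*8 + 8*(-6)) + 2*(-4))*45 = ((-64 - 48) - 8)*45 = (-112 - 8)*45 = -120*45 = -5400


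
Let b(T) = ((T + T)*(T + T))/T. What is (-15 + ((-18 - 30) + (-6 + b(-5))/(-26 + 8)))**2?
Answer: 306916/81 ≈ 3789.1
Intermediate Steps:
b(T) = 4*T (b(T) = ((2*T)*(2*T))/T = (4*T**2)/T = 4*T)
(-15 + ((-18 - 30) + (-6 + b(-5))/(-26 + 8)))**2 = (-15 + ((-18 - 30) + (-6 + 4*(-5))/(-26 + 8)))**2 = (-15 + (-48 + (-6 - 20)/(-18)))**2 = (-15 + (-48 - 26*(-1/18)))**2 = (-15 + (-48 + 13/9))**2 = (-15 - 419/9)**2 = (-554/9)**2 = 306916/81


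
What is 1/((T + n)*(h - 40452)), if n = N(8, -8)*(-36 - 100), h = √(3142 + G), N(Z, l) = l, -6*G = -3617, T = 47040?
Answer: -30339/59066070743680 - √134814/472528565949440 ≈ -5.1442e-10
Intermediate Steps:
G = 3617/6 (G = -⅙*(-3617) = 3617/6 ≈ 602.83)
h = √134814/6 (h = √(3142 + 3617/6) = √(22469/6) = √134814/6 ≈ 61.195)
n = 1088 (n = -8*(-36 - 100) = -8*(-136) = 1088)
1/((T + n)*(h - 40452)) = 1/((47040 + 1088)*(√134814/6 - 40452)) = 1/(48128*(-40452 + √134814/6)) = 1/(-1946873856 + 24064*√134814/3)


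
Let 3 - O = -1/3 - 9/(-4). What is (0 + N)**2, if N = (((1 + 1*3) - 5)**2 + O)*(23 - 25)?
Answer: 625/36 ≈ 17.361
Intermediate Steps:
O = 13/12 (O = 3 - (-1/3 - 9/(-4)) = 3 - (-1*1/3 - 9*(-1/4)) = 3 - (-1/3 + 9/4) = 3 - 1*23/12 = 3 - 23/12 = 13/12 ≈ 1.0833)
N = -25/6 (N = (((1 + 1*3) - 5)**2 + 13/12)*(23 - 25) = (((1 + 3) - 5)**2 + 13/12)*(-2) = ((4 - 5)**2 + 13/12)*(-2) = ((-1)**2 + 13/12)*(-2) = (1 + 13/12)*(-2) = (25/12)*(-2) = -25/6 ≈ -4.1667)
(0 + N)**2 = (0 - 25/6)**2 = (-25/6)**2 = 625/36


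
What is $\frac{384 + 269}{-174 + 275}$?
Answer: $\frac{653}{101} \approx 6.4653$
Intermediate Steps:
$\frac{384 + 269}{-174 + 275} = \frac{653}{101}$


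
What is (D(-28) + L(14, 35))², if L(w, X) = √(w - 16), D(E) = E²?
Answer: (784 + I*√2)² ≈ 6.1465e+5 + 2218.0*I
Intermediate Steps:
L(w, X) = √(-16 + w)
(D(-28) + L(14, 35))² = ((-28)² + √(-16 + 14))² = (784 + √(-2))² = (784 + I*√2)²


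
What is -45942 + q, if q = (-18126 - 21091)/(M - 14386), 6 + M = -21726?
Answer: -1659293939/36118 ≈ -45941.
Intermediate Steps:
M = -21732 (M = -6 - 21726 = -21732)
q = 39217/36118 (q = (-18126 - 21091)/(-21732 - 14386) = -39217/(-36118) = -39217*(-1/36118) = 39217/36118 ≈ 1.0858)
-45942 + q = -45942 + 39217/36118 = -1659293939/36118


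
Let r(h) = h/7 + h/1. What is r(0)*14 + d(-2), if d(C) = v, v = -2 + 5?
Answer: 3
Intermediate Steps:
v = 3
d(C) = 3
r(h) = 8*h/7 (r(h) = h*(⅐) + h*1 = h/7 + h = 8*h/7)
r(0)*14 + d(-2) = ((8/7)*0)*14 + 3 = 0*14 + 3 = 0 + 3 = 3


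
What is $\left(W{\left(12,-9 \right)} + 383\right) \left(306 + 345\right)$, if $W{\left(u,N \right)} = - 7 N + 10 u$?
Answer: $368466$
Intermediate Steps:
$\left(W{\left(12,-9 \right)} + 383\right) \left(306 + 345\right) = \left(\left(\left(-7\right) \left(-9\right) + 10 \cdot 12\right) + 383\right) \left(306 + 345\right) = \left(\left(63 + 120\right) + 383\right) 651 = \left(183 + 383\right) 651 = 566 \cdot 651 = 368466$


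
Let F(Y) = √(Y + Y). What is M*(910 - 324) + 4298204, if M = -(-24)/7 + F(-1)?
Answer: 30101492/7 + 586*I*√2 ≈ 4.3002e+6 + 828.73*I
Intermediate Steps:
F(Y) = √2*√Y (F(Y) = √(2*Y) = √2*√Y)
M = 24/7 + I*√2 (M = -(-24)/7 + √2*√(-1) = -(-24)/7 + √2*I = -6*(-4/7) + I*√2 = 24/7 + I*√2 ≈ 3.4286 + 1.4142*I)
M*(910 - 324) + 4298204 = (24/7 + I*√2)*(910 - 324) + 4298204 = (24/7 + I*√2)*586 + 4298204 = (14064/7 + 586*I*√2) + 4298204 = 30101492/7 + 586*I*√2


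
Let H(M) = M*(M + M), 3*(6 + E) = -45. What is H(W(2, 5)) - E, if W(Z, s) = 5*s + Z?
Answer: 1479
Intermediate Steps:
E = -21 (E = -6 + (⅓)*(-45) = -6 - 15 = -21)
W(Z, s) = Z + 5*s
H(M) = 2*M² (H(M) = M*(2*M) = 2*M²)
H(W(2, 5)) - E = 2*(2 + 5*5)² - 1*(-21) = 2*(2 + 25)² + 21 = 2*27² + 21 = 2*729 + 21 = 1458 + 21 = 1479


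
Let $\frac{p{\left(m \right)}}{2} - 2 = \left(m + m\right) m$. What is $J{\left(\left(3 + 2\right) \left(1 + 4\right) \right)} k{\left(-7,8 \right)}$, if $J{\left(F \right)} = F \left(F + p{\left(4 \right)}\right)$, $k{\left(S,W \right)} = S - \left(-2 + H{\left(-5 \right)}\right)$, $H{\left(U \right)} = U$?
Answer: $0$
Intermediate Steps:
$p{\left(m \right)} = 4 + 4 m^{2}$ ($p{\left(m \right)} = 4 + 2 \left(m + m\right) m = 4 + 2 \cdot 2 m m = 4 + 2 \cdot 2 m^{2} = 4 + 4 m^{2}$)
$k{\left(S,W \right)} = 7 + S$ ($k{\left(S,W \right)} = S + \left(2 - -5\right) = S + \left(2 + 5\right) = S + 7 = 7 + S$)
$J{\left(F \right)} = F \left(68 + F\right)$ ($J{\left(F \right)} = F \left(F + \left(4 + 4 \cdot 4^{2}\right)\right) = F \left(F + \left(4 + 4 \cdot 16\right)\right) = F \left(F + \left(4 + 64\right)\right) = F \left(F + 68\right) = F \left(68 + F\right)$)
$J{\left(\left(3 + 2\right) \left(1 + 4\right) \right)} k{\left(-7,8 \right)} = \left(3 + 2\right) \left(1 + 4\right) \left(68 + \left(3 + 2\right) \left(1 + 4\right)\right) \left(7 - 7\right) = 5 \cdot 5 \left(68 + 5 \cdot 5\right) 0 = 25 \left(68 + 25\right) 0 = 25 \cdot 93 \cdot 0 = 2325 \cdot 0 = 0$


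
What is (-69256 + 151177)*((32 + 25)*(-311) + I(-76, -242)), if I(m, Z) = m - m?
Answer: -1452213567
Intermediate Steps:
I(m, Z) = 0
(-69256 + 151177)*((32 + 25)*(-311) + I(-76, -242)) = (-69256 + 151177)*((32 + 25)*(-311) + 0) = 81921*(57*(-311) + 0) = 81921*(-17727 + 0) = 81921*(-17727) = -1452213567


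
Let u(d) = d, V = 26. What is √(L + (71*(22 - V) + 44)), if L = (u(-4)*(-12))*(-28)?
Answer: 12*I*√11 ≈ 39.799*I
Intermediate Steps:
L = -1344 (L = -4*(-12)*(-28) = 48*(-28) = -1344)
√(L + (71*(22 - V) + 44)) = √(-1344 + (71*(22 - 1*26) + 44)) = √(-1344 + (71*(22 - 26) + 44)) = √(-1344 + (71*(-4) + 44)) = √(-1344 + (-284 + 44)) = √(-1344 - 240) = √(-1584) = 12*I*√11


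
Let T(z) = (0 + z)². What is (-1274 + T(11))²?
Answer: 1329409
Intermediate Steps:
T(z) = z²
(-1274 + T(11))² = (-1274 + 11²)² = (-1274 + 121)² = (-1153)² = 1329409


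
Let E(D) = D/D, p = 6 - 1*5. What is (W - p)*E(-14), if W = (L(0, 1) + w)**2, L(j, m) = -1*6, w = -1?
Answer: 48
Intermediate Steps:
L(j, m) = -6
p = 1 (p = 6 - 5 = 1)
E(D) = 1
W = 49 (W = (-6 - 1)**2 = (-7)**2 = 49)
(W - p)*E(-14) = (49 - 1*1)*1 = (49 - 1)*1 = 48*1 = 48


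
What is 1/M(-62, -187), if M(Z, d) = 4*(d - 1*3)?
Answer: -1/760 ≈ -0.0013158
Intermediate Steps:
M(Z, d) = -12 + 4*d (M(Z, d) = 4*(d - 3) = 4*(-3 + d) = -12 + 4*d)
1/M(-62, -187) = 1/(-12 + 4*(-187)) = 1/(-12 - 748) = 1/(-760) = -1/760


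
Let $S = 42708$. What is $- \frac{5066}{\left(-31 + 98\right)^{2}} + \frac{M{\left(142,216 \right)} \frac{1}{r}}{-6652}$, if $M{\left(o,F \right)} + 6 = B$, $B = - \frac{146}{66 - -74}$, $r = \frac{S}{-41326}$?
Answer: $- \frac{50418367863011}{44635368477840} \approx -1.1296$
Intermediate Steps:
$r = - \frac{21354}{20663}$ ($r = \frac{42708}{-41326} = 42708 \left(- \frac{1}{41326}\right) = - \frac{21354}{20663} \approx -1.0334$)
$B = - \frac{73}{70}$ ($B = - \frac{146}{66 + 74} = - \frac{146}{140} = \left(-146\right) \frac{1}{140} = - \frac{73}{70} \approx -1.0429$)
$M{\left(o,F \right)} = - \frac{493}{70}$ ($M{\left(o,F \right)} = -6 - \frac{73}{70} = - \frac{493}{70}$)
$- \frac{5066}{\left(-31 + 98\right)^{2}} + \frac{M{\left(142,216 \right)} \frac{1}{r}}{-6652} = - \frac{5066}{\left(-31 + 98\right)^{2}} + \frac{\left(- \frac{493}{70}\right) \frac{1}{- \frac{21354}{20663}}}{-6652} = - \frac{5066}{67^{2}} + \left(- \frac{493}{70}\right) \left(- \frac{20663}{21354}\right) \left(- \frac{1}{6652}\right) = - \frac{5066}{4489} + \frac{10186859}{1494780} \left(- \frac{1}{6652}\right) = \left(-5066\right) \frac{1}{4489} - \frac{10186859}{9943276560} = - \frac{5066}{4489} - \frac{10186859}{9943276560} = - \frac{50418367863011}{44635368477840}$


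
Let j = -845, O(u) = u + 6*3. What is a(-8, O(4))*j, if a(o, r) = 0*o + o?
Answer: 6760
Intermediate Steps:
O(u) = 18 + u (O(u) = u + 18 = 18 + u)
a(o, r) = o (a(o, r) = 0 + o = o)
a(-8, O(4))*j = -8*(-845) = 6760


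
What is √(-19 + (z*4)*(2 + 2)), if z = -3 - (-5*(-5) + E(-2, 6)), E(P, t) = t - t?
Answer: I*√467 ≈ 21.61*I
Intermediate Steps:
E(P, t) = 0
z = -28 (z = -3 - (-5*(-5) + 0) = -3 - (25 + 0) = -3 - 1*25 = -3 - 25 = -28)
√(-19 + (z*4)*(2 + 2)) = √(-19 + (-28*4)*(2 + 2)) = √(-19 - 112*4) = √(-19 - 448) = √(-467) = I*√467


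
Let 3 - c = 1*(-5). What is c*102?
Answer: 816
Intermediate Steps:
c = 8 (c = 3 - (-5) = 3 - 1*(-5) = 3 + 5 = 8)
c*102 = 8*102 = 816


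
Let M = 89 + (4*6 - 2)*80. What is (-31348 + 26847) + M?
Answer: -2652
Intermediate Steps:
M = 1849 (M = 89 + (24 - 2)*80 = 89 + 22*80 = 89 + 1760 = 1849)
(-31348 + 26847) + M = (-31348 + 26847) + 1849 = -4501 + 1849 = -2652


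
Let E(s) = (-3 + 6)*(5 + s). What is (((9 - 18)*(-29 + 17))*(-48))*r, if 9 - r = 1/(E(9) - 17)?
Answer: -1161216/25 ≈ -46449.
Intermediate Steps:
E(s) = 15 + 3*s (E(s) = 3*(5 + s) = 15 + 3*s)
r = 224/25 (r = 9 - 1/((15 + 3*9) - 17) = 9 - 1/((15 + 27) - 17) = 9 - 1/(42 - 17) = 9 - 1/25 = 224/25 ≈ 8.9600)
(((9 - 18)*(-29 + 17))*(-48))*r = (((9 - 18)*(-29 + 17))*(-48))*(224/25) = (-9*(-12)*(-48))*(224/25) = (108*(-48))*(224/25) = -5184*224/25 = -1161216/25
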